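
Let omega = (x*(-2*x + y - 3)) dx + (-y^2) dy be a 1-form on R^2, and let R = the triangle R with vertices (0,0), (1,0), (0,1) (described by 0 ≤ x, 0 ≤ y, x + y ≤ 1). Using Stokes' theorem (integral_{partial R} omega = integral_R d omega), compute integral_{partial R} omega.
integral_(partial R) omega = -1/6

Stokes: integral_partial_R omega = integral_R d omega with d omega = (∂Q/∂x - ∂P/∂y) dx ∧ dy.
  ∂Q/∂x = 0
  ∂P/∂y = x
  integrand = ∂Q/∂x - ∂P/∂y = -x.
Integrating over R: integral_0^1 integral_0^{1-x} (-x) dy dx = -1/6.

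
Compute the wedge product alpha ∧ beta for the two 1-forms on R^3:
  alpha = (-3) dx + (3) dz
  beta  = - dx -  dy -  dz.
alpha ∧ beta = (3) dx ∧ dy + (6) dx ∧ dz + (3) dy ∧ dz

Distribute the wedge, using dx_i ∧ dx_j = -dx_j ∧ dx_i and dx_i ∧ dx_i = 0. For each pair (i, j) with i < j, the coefficient of dx_i ∧ dx_j in alpha ∧ beta is (alpha_i * beta_j - alpha_j * beta_i). Collecting: alpha ∧ beta = (3) dx ∧ dy + (6) dx ∧ dz + (3) dy ∧ dz.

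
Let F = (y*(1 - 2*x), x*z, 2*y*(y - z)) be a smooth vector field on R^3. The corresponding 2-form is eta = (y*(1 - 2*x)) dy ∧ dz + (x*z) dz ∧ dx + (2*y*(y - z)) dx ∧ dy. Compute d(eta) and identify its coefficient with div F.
d(eta) = (-4*y) dx ∧ dy ∧ dz; div F = -4*y

For a 2-form in R^3 of the form above, applying d gives a 3-form with coefficient ∂P/∂x + ∂Q/∂y + ∂R/∂z:
  ∂P/∂x = -2*y
  ∂Q/∂y = 0
  ∂R/∂z = -2*y
Sum = -4*y, which is exactly div F.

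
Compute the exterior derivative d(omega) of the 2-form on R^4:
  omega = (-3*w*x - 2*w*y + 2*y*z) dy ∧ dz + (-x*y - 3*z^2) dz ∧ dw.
d(omega) = (-3*w) dx ∧ dy ∧ dz + (-4*x - 2*y) dy ∧ dz ∧ dw + (-y) dx ∧ dz ∧ dw

For a 2-form omega = sum_{i<j} g_{ij} dx_i ∧ dx_j, the exterior derivative is
  d(omega) = sum_{i<j} d(g_{ij}) ∧ dx_i ∧ dx_j = sum_{i<j, k} (∂g_{ij}/∂x_k) dx_k ∧ dx_i ∧ dx_j.
Expand each term, using dx_k ∧ dx_i ∧ dx_j = sgn(permutation) dx_{(a)} ∧ dx_{(b)} ∧ dx_{(c)} with (a < b < c) sorted:
  d(-3*w*x - 2*w*y + 2*y*z) includes (∂/∂x)(-3*w*x - 2*w*y + 2*y*z) dx = (-3*w) dx, which multiplied by dy ∧ dz gives (-3*w) dx ∧ dy ∧ dz
  d(-3*w*x - 2*w*y + 2*y*z) includes (∂/∂w)(-3*w*x - 2*w*y + 2*y*z) dw = (-3*x - 2*y) dw, which multiplied by dy ∧ dz gives (-3*x - 2*y) dy ∧ dz ∧ dw
  d(-x*y - 3*z^2) includes (∂/∂x)(-x*y - 3*z^2) dx = (-y) dx, which multiplied by dz ∧ dw gives (-y) dx ∧ dz ∧ dw
  d(-x*y - 3*z^2) includes (∂/∂y)(-x*y - 3*z^2) dy = (-x) dy, which multiplied by dz ∧ dw gives (-x) dy ∧ dz ∧ dw
Collecting like 3-forms: d(omega) = (-3*w) dx ∧ dy ∧ dz + (-4*x - 2*y) dy ∧ dz ∧ dw + (-y) dx ∧ dz ∧ dw.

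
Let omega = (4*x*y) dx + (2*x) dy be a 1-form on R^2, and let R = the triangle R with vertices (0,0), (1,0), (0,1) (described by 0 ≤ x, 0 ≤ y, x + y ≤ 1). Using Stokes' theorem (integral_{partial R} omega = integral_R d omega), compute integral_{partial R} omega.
integral_(partial R) omega = 1/3

Stokes: integral_partial_R omega = integral_R d omega with d omega = (∂Q/∂x - ∂P/∂y) dx ∧ dy.
  ∂Q/∂x = 2
  ∂P/∂y = 4*x
  integrand = ∂Q/∂x - ∂P/∂y = 2 - 4*x.
Integrating over R: integral_0^1 integral_0^{1-x} (2 - 4*x) dy dx = 1/3.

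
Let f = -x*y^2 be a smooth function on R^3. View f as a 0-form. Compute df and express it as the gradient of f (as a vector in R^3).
df = (-y^2) dx + (-2*x*y) dy + (0) dz; grad f = (-y^2, -2*x*y, 0)

For a 0-form f, d f = (∂f/∂x) dx + (∂f/∂y) dy + (∂f/∂z) dz. The components of the vector representation are exactly the entries of grad f in Cartesian coordinates:
  ∂f/∂x = -y^2
  ∂f/∂y = -2*x*y
  ∂f/∂z = 0.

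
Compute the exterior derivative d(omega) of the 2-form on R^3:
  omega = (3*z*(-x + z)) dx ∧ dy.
d(omega) = (-3*x + 6*z) dx ∧ dy ∧ dz

For a 2-form omega = sum_{i<j} g_{ij} dx_i ∧ dx_j, the exterior derivative is
  d(omega) = sum_{i<j} d(g_{ij}) ∧ dx_i ∧ dx_j = sum_{i<j, k} (∂g_{ij}/∂x_k) dx_k ∧ dx_i ∧ dx_j.
Expand each term, using dx_k ∧ dx_i ∧ dx_j = sgn(permutation) dx_{(a)} ∧ dx_{(b)} ∧ dx_{(c)} with (a < b < c) sorted:
  d(3*z*(-x + z)) includes (∂/∂z)(3*z*(-x + z)) dz = (-3*x + 6*z) dz, which multiplied by dx ∧ dy gives (-3*x + 6*z) dx ∧ dy ∧ dz
Collecting like 3-forms: d(omega) = (-3*x + 6*z) dx ∧ dy ∧ dz.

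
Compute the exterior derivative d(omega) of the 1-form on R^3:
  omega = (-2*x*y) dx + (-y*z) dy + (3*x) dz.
d(omega) = (2*x) dx ∧ dy + (3) dx ∧ dz + (y) dy ∧ dz

For a 1-form omega = sum_i f_i dx_i, the exterior derivative is
  d(omega) = sum_{i < j} (∂f_j/∂x_i - ∂f_i/∂x_j) dx_i ∧ dx_j.
  coefficient of dx ∧ dy: ∂f_2/∂x - ∂f_1/∂y = ∂(-y*z)/∂x - ∂(-2*x*y)/∂y = 2*x
  coefficient of dx ∧ dz: ∂f_3/∂x - ∂f_1/∂z = ∂(3*x)/∂x - ∂(-2*x*y)/∂z = 3
  coefficient of dy ∧ dz: ∂f_3/∂y - ∂f_2/∂z = ∂(3*x)/∂y - ∂(-y*z)/∂z = y
Assembling: d(omega) = (2*x) dx ∧ dy + (3) dx ∧ dz + (y) dy ∧ dz.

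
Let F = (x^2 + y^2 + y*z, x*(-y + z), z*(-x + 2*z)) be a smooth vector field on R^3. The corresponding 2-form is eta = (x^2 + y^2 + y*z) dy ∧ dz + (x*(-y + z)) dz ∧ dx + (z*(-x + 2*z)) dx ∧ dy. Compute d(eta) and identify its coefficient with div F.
d(eta) = (4*z) dx ∧ dy ∧ dz; div F = 4*z

For a 2-form in R^3 of the form above, applying d gives a 3-form with coefficient ∂P/∂x + ∂Q/∂y + ∂R/∂z:
  ∂P/∂x = 2*x
  ∂Q/∂y = -x
  ∂R/∂z = -x + 4*z
Sum = 4*z, which is exactly div F.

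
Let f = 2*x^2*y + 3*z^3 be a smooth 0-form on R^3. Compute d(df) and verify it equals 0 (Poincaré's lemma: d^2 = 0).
d(df) = 0

Step 1: df = sum_i (∂f/∂x_i) dx_i = (4*x*y) dx + (2*x^2) dy + (9*z^2) dz.
Step 2: Apply d again. Using the 1-form formula, the coefficient of dx ∧ dy in d(df) is ∂^2 f/∂x ∂y - ∂^2 f/∂y ∂x = (4*x) - (4*x) = 0 (equality of mixed partials for smooth f).
Similarly for dx ∧ dz and dy ∧ dz — all coefficients vanish. So d(df) = 0.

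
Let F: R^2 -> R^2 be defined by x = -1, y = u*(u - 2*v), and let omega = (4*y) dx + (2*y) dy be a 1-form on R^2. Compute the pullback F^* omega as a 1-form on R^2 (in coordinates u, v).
F^* omega = (4*u*(u^2 - 3*u*v + 2*v^2)) du + (4*u^2*(-u + 2*v)) dv

Using F^*(f dg) = (f ∘ F) d(g ∘ F), substitute each coordinate x_i by F_i(u, v) in f_i, and replace dx_i by d F_i = (∂F_i/∂u) du + (∂F_i/∂v) dv.
  For the x component: f_1(F) = 4*u*(u - 2*v); d F_1 = (0) du + (0) dv
  For the y component: f_2(F) = 2*u*(u - 2*v); d F_2 = (2*u - 2*v) du + (-2*u) dv
Combining and collecting du, dv coefficients:
  coeff of du: 4*u*(u^2 - 3*u*v + 2*v^2)
  coeff of dv: 4*u^2*(-u + 2*v)
F^* omega = (4*u*(u^2 - 3*u*v + 2*v^2)) du + (4*u^2*(-u + 2*v)) dv.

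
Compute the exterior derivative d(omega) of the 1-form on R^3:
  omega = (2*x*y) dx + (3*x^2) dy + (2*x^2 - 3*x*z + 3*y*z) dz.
d(omega) = (4*x) dx ∧ dy + (4*x - 3*z) dx ∧ dz + (3*z) dy ∧ dz

For a 1-form omega = sum_i f_i dx_i, the exterior derivative is
  d(omega) = sum_{i < j} (∂f_j/∂x_i - ∂f_i/∂x_j) dx_i ∧ dx_j.
  coefficient of dx ∧ dy: ∂f_2/∂x - ∂f_1/∂y = ∂(3*x^2)/∂x - ∂(2*x*y)/∂y = 4*x
  coefficient of dx ∧ dz: ∂f_3/∂x - ∂f_1/∂z = ∂(2*x^2 - 3*x*z + 3*y*z)/∂x - ∂(2*x*y)/∂z = 4*x - 3*z
  coefficient of dy ∧ dz: ∂f_3/∂y - ∂f_2/∂z = ∂(2*x^2 - 3*x*z + 3*y*z)/∂y - ∂(3*x^2)/∂z = 3*z
Assembling: d(omega) = (4*x) dx ∧ dy + (4*x - 3*z) dx ∧ dz + (3*z) dy ∧ dz.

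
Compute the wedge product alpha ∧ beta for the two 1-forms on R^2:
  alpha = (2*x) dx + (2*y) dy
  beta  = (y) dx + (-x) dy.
alpha ∧ beta = (-2*x^2 - 2*y^2) dx ∧ dy

Distribute the wedge, using dx_i ∧ dx_j = -dx_j ∧ dx_i and dx_i ∧ dx_i = 0. For each pair (i, j) with i < j, the coefficient of dx_i ∧ dx_j in alpha ∧ beta is (alpha_i * beta_j - alpha_j * beta_i). Collecting: alpha ∧ beta = (-2*x^2 - 2*y^2) dx ∧ dy.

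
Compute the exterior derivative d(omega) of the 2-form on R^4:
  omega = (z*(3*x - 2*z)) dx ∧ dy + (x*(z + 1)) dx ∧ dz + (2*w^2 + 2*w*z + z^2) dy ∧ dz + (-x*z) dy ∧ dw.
d(omega) = (3*x - 4*z) dx ∧ dy ∧ dz + (4*w + x + 2*z) dy ∧ dz ∧ dw + (-z) dx ∧ dy ∧ dw

For a 2-form omega = sum_{i<j} g_{ij} dx_i ∧ dx_j, the exterior derivative is
  d(omega) = sum_{i<j} d(g_{ij}) ∧ dx_i ∧ dx_j = sum_{i<j, k} (∂g_{ij}/∂x_k) dx_k ∧ dx_i ∧ dx_j.
Expand each term, using dx_k ∧ dx_i ∧ dx_j = sgn(permutation) dx_{(a)} ∧ dx_{(b)} ∧ dx_{(c)} with (a < b < c) sorted:
  d(z*(3*x - 2*z)) includes (∂/∂z)(z*(3*x - 2*z)) dz = (3*x - 4*z) dz, which multiplied by dx ∧ dy gives (3*x - 4*z) dx ∧ dy ∧ dz
  d(2*w^2 + 2*w*z + z^2) includes (∂/∂w)(2*w^2 + 2*w*z + z^2) dw = (4*w + 2*z) dw, which multiplied by dy ∧ dz gives (4*w + 2*z) dy ∧ dz ∧ dw
  d(-x*z) includes (∂/∂x)(-x*z) dx = (-z) dx, which multiplied by dy ∧ dw gives (-z) dx ∧ dy ∧ dw
  d(-x*z) includes (∂/∂z)(-x*z) dz = (-x) dz, which multiplied by dy ∧ dw gives (x) dy ∧ dz ∧ dw
Collecting like 3-forms: d(omega) = (3*x - 4*z) dx ∧ dy ∧ dz + (4*w + x + 2*z) dy ∧ dz ∧ dw + (-z) dx ∧ dy ∧ dw.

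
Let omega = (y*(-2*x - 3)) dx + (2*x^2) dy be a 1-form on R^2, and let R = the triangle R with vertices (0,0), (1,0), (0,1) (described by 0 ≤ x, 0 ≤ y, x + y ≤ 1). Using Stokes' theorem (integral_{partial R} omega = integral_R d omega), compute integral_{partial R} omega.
integral_(partial R) omega = 5/2

Stokes: integral_partial_R omega = integral_R d omega with d omega = (∂Q/∂x - ∂P/∂y) dx ∧ dy.
  ∂Q/∂x = 4*x
  ∂P/∂y = -2*x - 3
  integrand = ∂Q/∂x - ∂P/∂y = 6*x + 3.
Integrating over R: integral_0^1 integral_0^{1-x} (6*x + 3) dy dx = 5/2.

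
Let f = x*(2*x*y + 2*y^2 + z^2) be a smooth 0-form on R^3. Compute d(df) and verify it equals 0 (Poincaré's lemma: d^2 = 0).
d(df) = 0

Step 1: df = sum_i (∂f/∂x_i) dx_i = (4*x*y + 2*y^2 + z^2) dx + (2*x*(x + 2*y)) dy + (2*x*z) dz.
Step 2: Apply d again. Using the 1-form formula, the coefficient of dx ∧ dy in d(df) is ∂^2 f/∂x ∂y - ∂^2 f/∂y ∂x = (4*x + 4*y) - (4*x + 4*y) = 0 (equality of mixed partials for smooth f).
Similarly for dx ∧ dz and dy ∧ dz — all coefficients vanish. So d(df) = 0.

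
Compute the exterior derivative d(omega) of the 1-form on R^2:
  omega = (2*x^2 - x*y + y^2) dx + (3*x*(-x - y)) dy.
d(omega) = (-5*x - 5*y) dx ∧ dy

For a 1-form omega = sum_i f_i dx_i, the exterior derivative is
  d(omega) = sum_{i < j} (∂f_j/∂x_i - ∂f_i/∂x_j) dx_i ∧ dx_j.
  coefficient of dx ∧ dy: ∂f_2/∂x - ∂f_1/∂y = ∂(3*x*(-x - y))/∂x - ∂(2*x^2 - x*y + y^2)/∂y = -5*x - 5*y
Assembling: d(omega) = (-5*x - 5*y) dx ∧ dy.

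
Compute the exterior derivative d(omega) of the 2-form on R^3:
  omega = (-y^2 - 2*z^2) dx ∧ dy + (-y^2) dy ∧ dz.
d(omega) = (-4*z) dx ∧ dy ∧ dz

For a 2-form omega = sum_{i<j} g_{ij} dx_i ∧ dx_j, the exterior derivative is
  d(omega) = sum_{i<j} d(g_{ij}) ∧ dx_i ∧ dx_j = sum_{i<j, k} (∂g_{ij}/∂x_k) dx_k ∧ dx_i ∧ dx_j.
Expand each term, using dx_k ∧ dx_i ∧ dx_j = sgn(permutation) dx_{(a)} ∧ dx_{(b)} ∧ dx_{(c)} with (a < b < c) sorted:
  d(-y^2 - 2*z^2) includes (∂/∂z)(-y^2 - 2*z^2) dz = (-4*z) dz, which multiplied by dx ∧ dy gives (-4*z) dx ∧ dy ∧ dz
Collecting like 3-forms: d(omega) = (-4*z) dx ∧ dy ∧ dz.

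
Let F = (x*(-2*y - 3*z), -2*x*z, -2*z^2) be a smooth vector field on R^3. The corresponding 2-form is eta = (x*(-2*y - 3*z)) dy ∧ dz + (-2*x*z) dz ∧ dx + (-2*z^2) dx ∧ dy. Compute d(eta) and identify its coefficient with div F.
d(eta) = (-2*y - 7*z) dx ∧ dy ∧ dz; div F = -2*y - 7*z

For a 2-form in R^3 of the form above, applying d gives a 3-form with coefficient ∂P/∂x + ∂Q/∂y + ∂R/∂z:
  ∂P/∂x = -2*y - 3*z
  ∂Q/∂y = 0
  ∂R/∂z = -4*z
Sum = -2*y - 7*z, which is exactly div F.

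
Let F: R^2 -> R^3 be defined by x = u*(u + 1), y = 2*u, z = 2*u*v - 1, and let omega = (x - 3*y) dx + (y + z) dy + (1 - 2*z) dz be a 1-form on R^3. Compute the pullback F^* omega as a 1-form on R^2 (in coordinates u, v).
F^* omega = (2*u^3 - 9*u^2 - 8*u*v^2 + 4*u*v - u + 6*v - 2) du + (2*u*(-4*u*v + 3)) dv

Using F^*(f dg) = (f ∘ F) d(g ∘ F), substitute each coordinate x_i by F_i(u, v) in f_i, and replace dx_i by d F_i = (∂F_i/∂u) du + (∂F_i/∂v) dv.
  For the x component: f_1(F) = u*(u - 5); d F_1 = (2*u + 1) du + (0) dv
  For the y component: f_2(F) = 2*u*v + 2*u - 1; d F_2 = (2) du + (0) dv
  For the z component: f_3(F) = -4*u*v + 3; d F_3 = (2*v) du + (2*u) dv
Combining and collecting du, dv coefficients:
  coeff of du: 2*u^3 - 9*u^2 - 8*u*v^2 + 4*u*v - u + 6*v - 2
  coeff of dv: 2*u*(-4*u*v + 3)
F^* omega = (2*u^3 - 9*u^2 - 8*u*v^2 + 4*u*v - u + 6*v - 2) du + (2*u*(-4*u*v + 3)) dv.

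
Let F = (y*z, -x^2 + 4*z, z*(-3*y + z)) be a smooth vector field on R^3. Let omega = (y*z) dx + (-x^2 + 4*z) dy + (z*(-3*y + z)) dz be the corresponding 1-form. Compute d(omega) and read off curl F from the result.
d(omega) = (-3*z - 4) dy ∧ dz + (y) dz ∧ dx + (-2*x - z) dx ∧ dy; curl F = (-3*z - 4, y, -2*x - z)

d omega = sum_{i<j} (∂f_j/∂x_i - ∂f_i/∂x_j) dx_i ∧ dx_j. Under the identification (dy ∧ dz, dz ∧ dx, dx ∧ dy) ↔ (e_x, e_y, e_z), the coefficients are exactly the components of curl F. Compute:
  ∂R/∂y - ∂Q/∂z = (-3*z) - (4) = -3*z - 4
  ∂P/∂z - ∂R/∂x = (y) - (0) = y
  ∂Q/∂x - ∂P/∂y = (-2*x) - (z) = -2*x - z.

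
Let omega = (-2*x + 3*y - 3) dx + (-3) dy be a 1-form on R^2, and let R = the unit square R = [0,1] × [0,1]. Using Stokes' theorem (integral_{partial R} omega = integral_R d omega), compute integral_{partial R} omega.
integral_(partial R) omega = -3

Stokes: integral_partial_R omega = integral_R d omega with d omega = (∂Q/∂x - ∂P/∂y) dx ∧ dy.
  ∂Q/∂x = 0
  ∂P/∂y = 3
  integrand = ∂Q/∂x - ∂P/∂y = -3.
Integrating over R: integral_0^1 integral_0^1 (-3) dx dy = -3.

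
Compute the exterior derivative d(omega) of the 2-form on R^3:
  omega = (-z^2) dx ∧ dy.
d(omega) = (-2*z) dx ∧ dy ∧ dz

For a 2-form omega = sum_{i<j} g_{ij} dx_i ∧ dx_j, the exterior derivative is
  d(omega) = sum_{i<j} d(g_{ij}) ∧ dx_i ∧ dx_j = sum_{i<j, k} (∂g_{ij}/∂x_k) dx_k ∧ dx_i ∧ dx_j.
Expand each term, using dx_k ∧ dx_i ∧ dx_j = sgn(permutation) dx_{(a)} ∧ dx_{(b)} ∧ dx_{(c)} with (a < b < c) sorted:
  d(-z^2) includes (∂/∂z)(-z^2) dz = (-2*z) dz, which multiplied by dx ∧ dy gives (-2*z) dx ∧ dy ∧ dz
Collecting like 3-forms: d(omega) = (-2*z) dx ∧ dy ∧ dz.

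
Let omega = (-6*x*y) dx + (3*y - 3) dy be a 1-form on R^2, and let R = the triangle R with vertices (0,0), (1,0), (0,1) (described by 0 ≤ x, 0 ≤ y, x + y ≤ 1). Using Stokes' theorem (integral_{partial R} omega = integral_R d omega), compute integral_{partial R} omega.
integral_(partial R) omega = 1

Stokes: integral_partial_R omega = integral_R d omega with d omega = (∂Q/∂x - ∂P/∂y) dx ∧ dy.
  ∂Q/∂x = 0
  ∂P/∂y = -6*x
  integrand = ∂Q/∂x - ∂P/∂y = 6*x.
Integrating over R: integral_0^1 integral_0^{1-x} (6*x) dy dx = 1.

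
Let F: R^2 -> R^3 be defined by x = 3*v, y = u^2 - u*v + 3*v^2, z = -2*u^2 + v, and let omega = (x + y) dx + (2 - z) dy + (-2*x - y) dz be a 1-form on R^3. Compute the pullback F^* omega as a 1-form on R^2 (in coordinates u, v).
F^* omega = (8*u^3 - 6*u^2*v + 12*u*v^2 + 22*u*v + 4*u + v^2 - 2*v) du + (-2*u^3 + 12*u^2*v + 2*u^2 - u*v - 2*u + 15*v) dv

Using F^*(f dg) = (f ∘ F) d(g ∘ F), substitute each coordinate x_i by F_i(u, v) in f_i, and replace dx_i by d F_i = (∂F_i/∂u) du + (∂F_i/∂v) dv.
  For the x component: f_1(F) = u^2 - u*v + 3*v^2 + 3*v; d F_1 = (0) du + (3) dv
  For the y component: f_2(F) = 2*u^2 - v + 2; d F_2 = (2*u - v) du + (-u + 6*v) dv
  For the z component: f_3(F) = -u^2 + u*v - 3*v^2 - 6*v; d F_3 = (-4*u) du + (1) dv
Combining and collecting du, dv coefficients:
  coeff of du: 8*u^3 - 6*u^2*v + 12*u*v^2 + 22*u*v + 4*u + v^2 - 2*v
  coeff of dv: -2*u^3 + 12*u^2*v + 2*u^2 - u*v - 2*u + 15*v
F^* omega = (8*u^3 - 6*u^2*v + 12*u*v^2 + 22*u*v + 4*u + v^2 - 2*v) du + (-2*u^3 + 12*u^2*v + 2*u^2 - u*v - 2*u + 15*v) dv.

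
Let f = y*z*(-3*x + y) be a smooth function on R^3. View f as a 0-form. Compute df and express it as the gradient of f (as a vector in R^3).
df = (-3*y*z) dx + (z*(-3*x + 2*y)) dy + (y*(-3*x + y)) dz; grad f = (-3*y*z, z*(-3*x + 2*y), y*(-3*x + y))

For a 0-form f, d f = (∂f/∂x) dx + (∂f/∂y) dy + (∂f/∂z) dz. The components of the vector representation are exactly the entries of grad f in Cartesian coordinates:
  ∂f/∂x = -3*y*z
  ∂f/∂y = z*(-3*x + 2*y)
  ∂f/∂z = y*(-3*x + y).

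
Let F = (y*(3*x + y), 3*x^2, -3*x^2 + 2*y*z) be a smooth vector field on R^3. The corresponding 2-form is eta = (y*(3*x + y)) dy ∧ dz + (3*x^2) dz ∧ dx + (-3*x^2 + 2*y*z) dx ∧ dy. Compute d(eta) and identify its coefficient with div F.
d(eta) = (5*y) dx ∧ dy ∧ dz; div F = 5*y

For a 2-form in R^3 of the form above, applying d gives a 3-form with coefficient ∂P/∂x + ∂Q/∂y + ∂R/∂z:
  ∂P/∂x = 3*y
  ∂Q/∂y = 0
  ∂R/∂z = 2*y
Sum = 5*y, which is exactly div F.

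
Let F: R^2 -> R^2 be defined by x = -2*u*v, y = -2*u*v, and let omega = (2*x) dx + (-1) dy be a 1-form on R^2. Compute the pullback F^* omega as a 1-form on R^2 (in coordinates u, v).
F^* omega = (2*v*(4*u*v + 1)) du + (2*u*(4*u*v + 1)) dv

Using F^*(f dg) = (f ∘ F) d(g ∘ F), substitute each coordinate x_i by F_i(u, v) in f_i, and replace dx_i by d F_i = (∂F_i/∂u) du + (∂F_i/∂v) dv.
  For the x component: f_1(F) = -4*u*v; d F_1 = (-2*v) du + (-2*u) dv
  For the y component: f_2(F) = -1; d F_2 = (-2*v) du + (-2*u) dv
Combining and collecting du, dv coefficients:
  coeff of du: 2*v*(4*u*v + 1)
  coeff of dv: 2*u*(4*u*v + 1)
F^* omega = (2*v*(4*u*v + 1)) du + (2*u*(4*u*v + 1)) dv.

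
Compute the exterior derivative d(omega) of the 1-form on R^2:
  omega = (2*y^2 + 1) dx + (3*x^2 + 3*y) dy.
d(omega) = (6*x - 4*y) dx ∧ dy

For a 1-form omega = sum_i f_i dx_i, the exterior derivative is
  d(omega) = sum_{i < j} (∂f_j/∂x_i - ∂f_i/∂x_j) dx_i ∧ dx_j.
  coefficient of dx ∧ dy: ∂f_2/∂x - ∂f_1/∂y = ∂(3*x^2 + 3*y)/∂x - ∂(2*y^2 + 1)/∂y = 6*x - 4*y
Assembling: d(omega) = (6*x - 4*y) dx ∧ dy.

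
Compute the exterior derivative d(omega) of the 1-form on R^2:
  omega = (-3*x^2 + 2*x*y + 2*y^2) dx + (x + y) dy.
d(omega) = (-2*x - 4*y + 1) dx ∧ dy

For a 1-form omega = sum_i f_i dx_i, the exterior derivative is
  d(omega) = sum_{i < j} (∂f_j/∂x_i - ∂f_i/∂x_j) dx_i ∧ dx_j.
  coefficient of dx ∧ dy: ∂f_2/∂x - ∂f_1/∂y = ∂(x + y)/∂x - ∂(-3*x^2 + 2*x*y + 2*y^2)/∂y = -2*x - 4*y + 1
Assembling: d(omega) = (-2*x - 4*y + 1) dx ∧ dy.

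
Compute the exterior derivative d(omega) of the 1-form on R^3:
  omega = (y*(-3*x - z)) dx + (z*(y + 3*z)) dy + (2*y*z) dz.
d(omega) = (3*x + z) dx ∧ dy + (y) dx ∧ dz + (-y - 4*z) dy ∧ dz

For a 1-form omega = sum_i f_i dx_i, the exterior derivative is
  d(omega) = sum_{i < j} (∂f_j/∂x_i - ∂f_i/∂x_j) dx_i ∧ dx_j.
  coefficient of dx ∧ dy: ∂f_2/∂x - ∂f_1/∂y = ∂(z*(y + 3*z))/∂x - ∂(y*(-3*x - z))/∂y = 3*x + z
  coefficient of dx ∧ dz: ∂f_3/∂x - ∂f_1/∂z = ∂(2*y*z)/∂x - ∂(y*(-3*x - z))/∂z = y
  coefficient of dy ∧ dz: ∂f_3/∂y - ∂f_2/∂z = ∂(2*y*z)/∂y - ∂(z*(y + 3*z))/∂z = -y - 4*z
Assembling: d(omega) = (3*x + z) dx ∧ dy + (y) dx ∧ dz + (-y - 4*z) dy ∧ dz.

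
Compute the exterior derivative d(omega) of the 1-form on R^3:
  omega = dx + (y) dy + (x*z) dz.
d(omega) = (z) dx ∧ dz

For a 1-form omega = sum_i f_i dx_i, the exterior derivative is
  d(omega) = sum_{i < j} (∂f_j/∂x_i - ∂f_i/∂x_j) dx_i ∧ dx_j.
  coefficient of dx ∧ dz: ∂f_3/∂x - ∂f_1/∂z = ∂(x*z)/∂x - ∂(1)/∂z = z
Assembling: d(omega) = (z) dx ∧ dz.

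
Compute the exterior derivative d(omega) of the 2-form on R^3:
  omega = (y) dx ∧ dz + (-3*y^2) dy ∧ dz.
d(omega) = (-1) dx ∧ dy ∧ dz

For a 2-form omega = sum_{i<j} g_{ij} dx_i ∧ dx_j, the exterior derivative is
  d(omega) = sum_{i<j} d(g_{ij}) ∧ dx_i ∧ dx_j = sum_{i<j, k} (∂g_{ij}/∂x_k) dx_k ∧ dx_i ∧ dx_j.
Expand each term, using dx_k ∧ dx_i ∧ dx_j = sgn(permutation) dx_{(a)} ∧ dx_{(b)} ∧ dx_{(c)} with (a < b < c) sorted:
  d(y) includes (∂/∂y)(y) dy = (1) dy, which multiplied by dx ∧ dz gives (-1) dx ∧ dy ∧ dz
Collecting like 3-forms: d(omega) = (-1) dx ∧ dy ∧ dz.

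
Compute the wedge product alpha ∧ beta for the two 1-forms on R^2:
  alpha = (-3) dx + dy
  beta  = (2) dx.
alpha ∧ beta = (-2) dx ∧ dy

Distribute the wedge, using dx_i ∧ dx_j = -dx_j ∧ dx_i and dx_i ∧ dx_i = 0. For each pair (i, j) with i < j, the coefficient of dx_i ∧ dx_j in alpha ∧ beta is (alpha_i * beta_j - alpha_j * beta_i). Collecting: alpha ∧ beta = (-2) dx ∧ dy.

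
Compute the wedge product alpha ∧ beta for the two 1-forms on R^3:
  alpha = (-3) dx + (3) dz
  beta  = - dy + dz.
alpha ∧ beta = (3) dx ∧ dy + (-3) dx ∧ dz + (3) dy ∧ dz

Distribute the wedge, using dx_i ∧ dx_j = -dx_j ∧ dx_i and dx_i ∧ dx_i = 0. For each pair (i, j) with i < j, the coefficient of dx_i ∧ dx_j in alpha ∧ beta is (alpha_i * beta_j - alpha_j * beta_i). Collecting: alpha ∧ beta = (3) dx ∧ dy + (-3) dx ∧ dz + (3) dy ∧ dz.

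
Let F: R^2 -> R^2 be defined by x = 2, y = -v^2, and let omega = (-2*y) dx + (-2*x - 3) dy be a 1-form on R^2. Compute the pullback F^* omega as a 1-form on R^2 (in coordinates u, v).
F^* omega = (14*v) dv

Using F^*(f dg) = (f ∘ F) d(g ∘ F), substitute each coordinate x_i by F_i(u, v) in f_i, and replace dx_i by d F_i = (∂F_i/∂u) du + (∂F_i/∂v) dv.
  For the x component: f_1(F) = 2*v^2; d F_1 = (0) du + (0) dv
  For the y component: f_2(F) = -7; d F_2 = (0) du + (-2*v) dv
Combining and collecting du, dv coefficients:
  coeff of du: 0
  coeff of dv: 14*v
F^* omega = (14*v) dv.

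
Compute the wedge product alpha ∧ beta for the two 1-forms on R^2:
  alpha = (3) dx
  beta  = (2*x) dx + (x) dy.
alpha ∧ beta = (3*x) dx ∧ dy

Distribute the wedge, using dx_i ∧ dx_j = -dx_j ∧ dx_i and dx_i ∧ dx_i = 0. For each pair (i, j) with i < j, the coefficient of dx_i ∧ dx_j in alpha ∧ beta is (alpha_i * beta_j - alpha_j * beta_i). Collecting: alpha ∧ beta = (3*x) dx ∧ dy.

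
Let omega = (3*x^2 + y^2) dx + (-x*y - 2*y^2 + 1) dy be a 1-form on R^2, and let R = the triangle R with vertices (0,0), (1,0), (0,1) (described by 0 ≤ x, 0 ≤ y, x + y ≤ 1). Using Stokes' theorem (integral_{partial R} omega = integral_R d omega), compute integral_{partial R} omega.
integral_(partial R) omega = -1/2

Stokes: integral_partial_R omega = integral_R d omega with d omega = (∂Q/∂x - ∂P/∂y) dx ∧ dy.
  ∂Q/∂x = -y
  ∂P/∂y = 2*y
  integrand = ∂Q/∂x - ∂P/∂y = -3*y.
Integrating over R: integral_0^1 integral_0^{1-x} (-3*y) dy dx = -1/2.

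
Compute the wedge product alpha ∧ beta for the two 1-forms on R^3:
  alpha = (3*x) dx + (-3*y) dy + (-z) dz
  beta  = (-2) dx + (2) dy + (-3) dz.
alpha ∧ beta = (6*x - 6*y) dx ∧ dy + (-9*x - 2*z) dx ∧ dz + (9*y + 2*z) dy ∧ dz

Distribute the wedge, using dx_i ∧ dx_j = -dx_j ∧ dx_i and dx_i ∧ dx_i = 0. For each pair (i, j) with i < j, the coefficient of dx_i ∧ dx_j in alpha ∧ beta is (alpha_i * beta_j - alpha_j * beta_i). Collecting: alpha ∧ beta = (6*x - 6*y) dx ∧ dy + (-9*x - 2*z) dx ∧ dz + (9*y + 2*z) dy ∧ dz.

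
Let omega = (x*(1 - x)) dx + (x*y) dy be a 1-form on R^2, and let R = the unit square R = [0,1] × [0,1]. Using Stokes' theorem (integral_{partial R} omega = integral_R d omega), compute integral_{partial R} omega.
integral_(partial R) omega = 1/2

Stokes: integral_partial_R omega = integral_R d omega with d omega = (∂Q/∂x - ∂P/∂y) dx ∧ dy.
  ∂Q/∂x = y
  ∂P/∂y = 0
  integrand = ∂Q/∂x - ∂P/∂y = y.
Integrating over R: integral_0^1 integral_0^1 (y) dx dy = 1/2.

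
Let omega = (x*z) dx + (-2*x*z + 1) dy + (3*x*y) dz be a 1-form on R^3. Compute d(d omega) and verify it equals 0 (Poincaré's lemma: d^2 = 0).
d(d omega) = 0

Step 1: d omega = sum_{i<j} (∂f_j/∂x_i - ∂f_i/∂x_j) dx_i ∧ dx_j:
  coeff of dx ∧ dy: -2*z
  coeff of dx ∧ dz: -x + 3*y
  coeff of dy ∧ dz: 5*x
Step 2: Apply d again to each 2-form coefficient. The only possible 3-form in R^3 is dx ∧ dy ∧ dz, with coefficient
  ∂(coeff of dy∧dz)/∂x - ∂(coeff of dx∧dz)/∂y + ∂(coeff of dx∧dy)/∂z
  = ∂/∂x (5*x) - ∂/∂y (-x + 3*y) + ∂/∂z (-2*z).
Each of these terms simplifies to sums of mixed partials that cancel in pairs. The result is 0 (by equality of mixed partials for smooth functions — Schwarz / Clairaut).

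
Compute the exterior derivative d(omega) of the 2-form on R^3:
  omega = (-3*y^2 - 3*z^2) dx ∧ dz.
d(omega) = (6*y) dx ∧ dy ∧ dz

For a 2-form omega = sum_{i<j} g_{ij} dx_i ∧ dx_j, the exterior derivative is
  d(omega) = sum_{i<j} d(g_{ij}) ∧ dx_i ∧ dx_j = sum_{i<j, k} (∂g_{ij}/∂x_k) dx_k ∧ dx_i ∧ dx_j.
Expand each term, using dx_k ∧ dx_i ∧ dx_j = sgn(permutation) dx_{(a)} ∧ dx_{(b)} ∧ dx_{(c)} with (a < b < c) sorted:
  d(-3*y^2 - 3*z^2) includes (∂/∂y)(-3*y^2 - 3*z^2) dy = (-6*y) dy, which multiplied by dx ∧ dz gives (6*y) dx ∧ dy ∧ dz
Collecting like 3-forms: d(omega) = (6*y) dx ∧ dy ∧ dz.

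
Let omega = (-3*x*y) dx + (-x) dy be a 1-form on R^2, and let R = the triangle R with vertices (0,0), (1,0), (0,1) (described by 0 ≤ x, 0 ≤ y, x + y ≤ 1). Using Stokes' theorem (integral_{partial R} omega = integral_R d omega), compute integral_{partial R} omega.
integral_(partial R) omega = 0

Stokes: integral_partial_R omega = integral_R d omega with d omega = (∂Q/∂x - ∂P/∂y) dx ∧ dy.
  ∂Q/∂x = -1
  ∂P/∂y = -3*x
  integrand = ∂Q/∂x - ∂P/∂y = 3*x - 1.
Integrating over R: integral_0^1 integral_0^{1-x} (3*x - 1) dy dx = 0.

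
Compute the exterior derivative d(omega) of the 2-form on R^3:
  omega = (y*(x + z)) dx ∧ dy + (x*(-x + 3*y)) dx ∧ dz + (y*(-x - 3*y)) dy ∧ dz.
d(omega) = (-3*x) dx ∧ dy ∧ dz

For a 2-form omega = sum_{i<j} g_{ij} dx_i ∧ dx_j, the exterior derivative is
  d(omega) = sum_{i<j} d(g_{ij}) ∧ dx_i ∧ dx_j = sum_{i<j, k} (∂g_{ij}/∂x_k) dx_k ∧ dx_i ∧ dx_j.
Expand each term, using dx_k ∧ dx_i ∧ dx_j = sgn(permutation) dx_{(a)} ∧ dx_{(b)} ∧ dx_{(c)} with (a < b < c) sorted:
  d(y*(x + z)) includes (∂/∂z)(y*(x + z)) dz = (y) dz, which multiplied by dx ∧ dy gives (y) dx ∧ dy ∧ dz
  d(x*(-x + 3*y)) includes (∂/∂y)(x*(-x + 3*y)) dy = (3*x) dy, which multiplied by dx ∧ dz gives (-3*x) dx ∧ dy ∧ dz
  d(y*(-x - 3*y)) includes (∂/∂x)(y*(-x - 3*y)) dx = (-y) dx, which multiplied by dy ∧ dz gives (-y) dx ∧ dy ∧ dz
Collecting like 3-forms: d(omega) = (-3*x) dx ∧ dy ∧ dz.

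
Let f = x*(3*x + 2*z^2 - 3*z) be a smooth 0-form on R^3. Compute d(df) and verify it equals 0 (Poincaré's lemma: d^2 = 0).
d(df) = 0

Step 1: df = sum_i (∂f/∂x_i) dx_i = (6*x + 2*z^2 - 3*z) dx + (0) dy + (x*(4*z - 3)) dz.
Step 2: Apply d again. Using the 1-form formula, the coefficient of dx ∧ dy in d(df) is ∂^2 f/∂x ∂y - ∂^2 f/∂y ∂x = (0) - (0) = 0 (equality of mixed partials for smooth f).
Similarly for dx ∧ dz and dy ∧ dz — all coefficients vanish. So d(df) = 0.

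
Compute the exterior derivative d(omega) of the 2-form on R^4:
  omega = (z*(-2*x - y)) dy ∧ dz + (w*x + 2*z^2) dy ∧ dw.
d(omega) = (-2*z) dx ∧ dy ∧ dz + (w) dx ∧ dy ∧ dw + (-4*z) dy ∧ dz ∧ dw

For a 2-form omega = sum_{i<j} g_{ij} dx_i ∧ dx_j, the exterior derivative is
  d(omega) = sum_{i<j} d(g_{ij}) ∧ dx_i ∧ dx_j = sum_{i<j, k} (∂g_{ij}/∂x_k) dx_k ∧ dx_i ∧ dx_j.
Expand each term, using dx_k ∧ dx_i ∧ dx_j = sgn(permutation) dx_{(a)} ∧ dx_{(b)} ∧ dx_{(c)} with (a < b < c) sorted:
  d(z*(-2*x - y)) includes (∂/∂x)(z*(-2*x - y)) dx = (-2*z) dx, which multiplied by dy ∧ dz gives (-2*z) dx ∧ dy ∧ dz
  d(w*x + 2*z^2) includes (∂/∂x)(w*x + 2*z^2) dx = (w) dx, which multiplied by dy ∧ dw gives (w) dx ∧ dy ∧ dw
  d(w*x + 2*z^2) includes (∂/∂z)(w*x + 2*z^2) dz = (4*z) dz, which multiplied by dy ∧ dw gives (-4*z) dy ∧ dz ∧ dw
Collecting like 3-forms: d(omega) = (-2*z) dx ∧ dy ∧ dz + (w) dx ∧ dy ∧ dw + (-4*z) dy ∧ dz ∧ dw.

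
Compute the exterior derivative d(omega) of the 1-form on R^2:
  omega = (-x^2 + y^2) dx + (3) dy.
d(omega) = (-2*y) dx ∧ dy

For a 1-form omega = sum_i f_i dx_i, the exterior derivative is
  d(omega) = sum_{i < j} (∂f_j/∂x_i - ∂f_i/∂x_j) dx_i ∧ dx_j.
  coefficient of dx ∧ dy: ∂f_2/∂x - ∂f_1/∂y = ∂(3)/∂x - ∂(-x^2 + y^2)/∂y = -2*y
Assembling: d(omega) = (-2*y) dx ∧ dy.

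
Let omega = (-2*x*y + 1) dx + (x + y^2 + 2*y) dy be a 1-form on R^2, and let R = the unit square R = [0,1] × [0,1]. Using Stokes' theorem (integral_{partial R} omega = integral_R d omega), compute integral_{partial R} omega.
integral_(partial R) omega = 2

Stokes: integral_partial_R omega = integral_R d omega with d omega = (∂Q/∂x - ∂P/∂y) dx ∧ dy.
  ∂Q/∂x = 1
  ∂P/∂y = -2*x
  integrand = ∂Q/∂x - ∂P/∂y = 2*x + 1.
Integrating over R: integral_0^1 integral_0^1 (2*x + 1) dx dy = 2.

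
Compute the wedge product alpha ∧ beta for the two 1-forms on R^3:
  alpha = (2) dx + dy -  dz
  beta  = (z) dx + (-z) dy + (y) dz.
alpha ∧ beta = (-3*z) dx ∧ dy + (2*y + z) dx ∧ dz + (y - z) dy ∧ dz

Distribute the wedge, using dx_i ∧ dx_j = -dx_j ∧ dx_i and dx_i ∧ dx_i = 0. For each pair (i, j) with i < j, the coefficient of dx_i ∧ dx_j in alpha ∧ beta is (alpha_i * beta_j - alpha_j * beta_i). Collecting: alpha ∧ beta = (-3*z) dx ∧ dy + (2*y + z) dx ∧ dz + (y - z) dy ∧ dz.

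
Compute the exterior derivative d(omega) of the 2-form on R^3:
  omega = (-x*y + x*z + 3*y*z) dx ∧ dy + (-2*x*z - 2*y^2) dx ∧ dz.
d(omega) = (x + 7*y) dx ∧ dy ∧ dz

For a 2-form omega = sum_{i<j} g_{ij} dx_i ∧ dx_j, the exterior derivative is
  d(omega) = sum_{i<j} d(g_{ij}) ∧ dx_i ∧ dx_j = sum_{i<j, k} (∂g_{ij}/∂x_k) dx_k ∧ dx_i ∧ dx_j.
Expand each term, using dx_k ∧ dx_i ∧ dx_j = sgn(permutation) dx_{(a)} ∧ dx_{(b)} ∧ dx_{(c)} with (a < b < c) sorted:
  d(-x*y + x*z + 3*y*z) includes (∂/∂z)(-x*y + x*z + 3*y*z) dz = (x + 3*y) dz, which multiplied by dx ∧ dy gives (x + 3*y) dx ∧ dy ∧ dz
  d(-2*x*z - 2*y^2) includes (∂/∂y)(-2*x*z - 2*y^2) dy = (-4*y) dy, which multiplied by dx ∧ dz gives (4*y) dx ∧ dy ∧ dz
Collecting like 3-forms: d(omega) = (x + 7*y) dx ∧ dy ∧ dz.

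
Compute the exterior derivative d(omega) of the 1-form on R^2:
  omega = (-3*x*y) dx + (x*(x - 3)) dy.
d(omega) = (5*x - 3) dx ∧ dy

For a 1-form omega = sum_i f_i dx_i, the exterior derivative is
  d(omega) = sum_{i < j} (∂f_j/∂x_i - ∂f_i/∂x_j) dx_i ∧ dx_j.
  coefficient of dx ∧ dy: ∂f_2/∂x - ∂f_1/∂y = ∂(x*(x - 3))/∂x - ∂(-3*x*y)/∂y = 5*x - 3
Assembling: d(omega) = (5*x - 3) dx ∧ dy.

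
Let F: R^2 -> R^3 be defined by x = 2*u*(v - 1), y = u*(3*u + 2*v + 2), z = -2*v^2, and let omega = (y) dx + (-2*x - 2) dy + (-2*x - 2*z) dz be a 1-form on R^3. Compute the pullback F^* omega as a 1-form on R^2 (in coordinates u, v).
F^* omega = (-18*u^2*v + 18*u^2 - 4*u*v^2 - 8*u - 4*v - 4) du + (6*u^3 - 4*u^2*v + 12*u^2 + 16*u*v^2 - 16*u*v - 4*u - 16*v^3) dv

Using F^*(f dg) = (f ∘ F) d(g ∘ F), substitute each coordinate x_i by F_i(u, v) in f_i, and replace dx_i by d F_i = (∂F_i/∂u) du + (∂F_i/∂v) dv.
  For the x component: f_1(F) = u*(3*u + 2*v + 2); d F_1 = (2*v - 2) du + (2*u) dv
  For the y component: f_2(F) = -4*u*v + 4*u - 2; d F_2 = (6*u + 2*v + 2) du + (2*u) dv
  For the z component: f_3(F) = -4*u*v + 4*u + 4*v^2; d F_3 = (0) du + (-4*v) dv
Combining and collecting du, dv coefficients:
  coeff of du: -18*u^2*v + 18*u^2 - 4*u*v^2 - 8*u - 4*v - 4
  coeff of dv: 6*u^3 - 4*u^2*v + 12*u^2 + 16*u*v^2 - 16*u*v - 4*u - 16*v^3
F^* omega = (-18*u^2*v + 18*u^2 - 4*u*v^2 - 8*u - 4*v - 4) du + (6*u^3 - 4*u^2*v + 12*u^2 + 16*u*v^2 - 16*u*v - 4*u - 16*v^3) dv.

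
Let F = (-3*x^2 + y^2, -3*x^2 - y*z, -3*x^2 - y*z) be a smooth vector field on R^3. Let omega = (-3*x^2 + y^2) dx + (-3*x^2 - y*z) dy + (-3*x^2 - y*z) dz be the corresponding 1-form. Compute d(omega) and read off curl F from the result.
d(omega) = (y - z) dy ∧ dz + (6*x) dz ∧ dx + (-6*x - 2*y) dx ∧ dy; curl F = (y - z, 6*x, -6*x - 2*y)

d omega = sum_{i<j} (∂f_j/∂x_i - ∂f_i/∂x_j) dx_i ∧ dx_j. Under the identification (dy ∧ dz, dz ∧ dx, dx ∧ dy) ↔ (e_x, e_y, e_z), the coefficients are exactly the components of curl F. Compute:
  ∂R/∂y - ∂Q/∂z = (-z) - (-y) = y - z
  ∂P/∂z - ∂R/∂x = (0) - (-6*x) = 6*x
  ∂Q/∂x - ∂P/∂y = (-6*x) - (2*y) = -6*x - 2*y.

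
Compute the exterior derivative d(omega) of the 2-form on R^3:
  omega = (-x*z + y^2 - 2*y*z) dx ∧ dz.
d(omega) = (-2*y + 2*z) dx ∧ dy ∧ dz

For a 2-form omega = sum_{i<j} g_{ij} dx_i ∧ dx_j, the exterior derivative is
  d(omega) = sum_{i<j} d(g_{ij}) ∧ dx_i ∧ dx_j = sum_{i<j, k} (∂g_{ij}/∂x_k) dx_k ∧ dx_i ∧ dx_j.
Expand each term, using dx_k ∧ dx_i ∧ dx_j = sgn(permutation) dx_{(a)} ∧ dx_{(b)} ∧ dx_{(c)} with (a < b < c) sorted:
  d(-x*z + y^2 - 2*y*z) includes (∂/∂y)(-x*z + y^2 - 2*y*z) dy = (2*y - 2*z) dy, which multiplied by dx ∧ dz gives (-2*y + 2*z) dx ∧ dy ∧ dz
Collecting like 3-forms: d(omega) = (-2*y + 2*z) dx ∧ dy ∧ dz.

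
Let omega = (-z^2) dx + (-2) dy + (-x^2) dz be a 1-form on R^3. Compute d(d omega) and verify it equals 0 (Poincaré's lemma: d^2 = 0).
d(d omega) = 0

Step 1: d omega = sum_{i<j} (∂f_j/∂x_i - ∂f_i/∂x_j) dx_i ∧ dx_j:
  coeff of dx ∧ dy: 0
  coeff of dx ∧ dz: -2*x + 2*z
  coeff of dy ∧ dz: 0
Step 2: Apply d again to each 2-form coefficient. The only possible 3-form in R^3 is dx ∧ dy ∧ dz, with coefficient
  ∂(coeff of dy∧dz)/∂x - ∂(coeff of dx∧dz)/∂y + ∂(coeff of dx∧dy)/∂z
  = ∂/∂x (0) - ∂/∂y (-2*x + 2*z) + ∂/∂z (0).
Each of these terms simplifies to sums of mixed partials that cancel in pairs. The result is 0 (by equality of mixed partials for smooth functions — Schwarz / Clairaut).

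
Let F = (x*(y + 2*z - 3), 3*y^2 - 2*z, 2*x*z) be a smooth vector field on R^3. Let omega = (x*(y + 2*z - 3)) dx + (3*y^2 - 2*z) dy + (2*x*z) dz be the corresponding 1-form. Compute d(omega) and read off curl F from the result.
d(omega) = (2) dy ∧ dz + (2*x - 2*z) dz ∧ dx + (-x) dx ∧ dy; curl F = (2, 2*x - 2*z, -x)

d omega = sum_{i<j} (∂f_j/∂x_i - ∂f_i/∂x_j) dx_i ∧ dx_j. Under the identification (dy ∧ dz, dz ∧ dx, dx ∧ dy) ↔ (e_x, e_y, e_z), the coefficients are exactly the components of curl F. Compute:
  ∂R/∂y - ∂Q/∂z = (0) - (-2) = 2
  ∂P/∂z - ∂R/∂x = (2*x) - (2*z) = 2*x - 2*z
  ∂Q/∂x - ∂P/∂y = (0) - (x) = -x.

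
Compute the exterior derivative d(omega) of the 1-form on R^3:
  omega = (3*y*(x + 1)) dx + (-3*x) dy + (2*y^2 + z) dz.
d(omega) = (-3*x - 6) dx ∧ dy + (4*y) dy ∧ dz

For a 1-form omega = sum_i f_i dx_i, the exterior derivative is
  d(omega) = sum_{i < j} (∂f_j/∂x_i - ∂f_i/∂x_j) dx_i ∧ dx_j.
  coefficient of dx ∧ dy: ∂f_2/∂x - ∂f_1/∂y = ∂(-3*x)/∂x - ∂(3*y*(x + 1))/∂y = -3*x - 6
  coefficient of dy ∧ dz: ∂f_3/∂y - ∂f_2/∂z = ∂(2*y^2 + z)/∂y - ∂(-3*x)/∂z = 4*y
Assembling: d(omega) = (-3*x - 6) dx ∧ dy + (4*y) dy ∧ dz.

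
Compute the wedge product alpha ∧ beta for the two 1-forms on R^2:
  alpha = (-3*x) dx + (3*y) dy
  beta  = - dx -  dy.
alpha ∧ beta = (3*x + 3*y) dx ∧ dy

Distribute the wedge, using dx_i ∧ dx_j = -dx_j ∧ dx_i and dx_i ∧ dx_i = 0. For each pair (i, j) with i < j, the coefficient of dx_i ∧ dx_j in alpha ∧ beta is (alpha_i * beta_j - alpha_j * beta_i). Collecting: alpha ∧ beta = (3*x + 3*y) dx ∧ dy.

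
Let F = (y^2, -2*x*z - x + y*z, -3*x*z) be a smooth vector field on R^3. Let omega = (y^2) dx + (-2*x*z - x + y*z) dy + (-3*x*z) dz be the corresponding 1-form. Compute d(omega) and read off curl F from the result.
d(omega) = (2*x - y) dy ∧ dz + (3*z) dz ∧ dx + (-2*y - 2*z - 1) dx ∧ dy; curl F = (2*x - y, 3*z, -2*y - 2*z - 1)

d omega = sum_{i<j} (∂f_j/∂x_i - ∂f_i/∂x_j) dx_i ∧ dx_j. Under the identification (dy ∧ dz, dz ∧ dx, dx ∧ dy) ↔ (e_x, e_y, e_z), the coefficients are exactly the components of curl F. Compute:
  ∂R/∂y - ∂Q/∂z = (0) - (-2*x + y) = 2*x - y
  ∂P/∂z - ∂R/∂x = (0) - (-3*z) = 3*z
  ∂Q/∂x - ∂P/∂y = (-2*z - 1) - (2*y) = -2*y - 2*z - 1.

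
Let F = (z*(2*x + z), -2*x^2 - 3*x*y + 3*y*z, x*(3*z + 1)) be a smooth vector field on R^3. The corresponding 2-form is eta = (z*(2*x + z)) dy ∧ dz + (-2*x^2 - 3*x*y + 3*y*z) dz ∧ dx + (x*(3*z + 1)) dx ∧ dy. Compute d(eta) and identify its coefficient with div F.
d(eta) = (5*z) dx ∧ dy ∧ dz; div F = 5*z

For a 2-form in R^3 of the form above, applying d gives a 3-form with coefficient ∂P/∂x + ∂Q/∂y + ∂R/∂z:
  ∂P/∂x = 2*z
  ∂Q/∂y = -3*x + 3*z
  ∂R/∂z = 3*x
Sum = 5*z, which is exactly div F.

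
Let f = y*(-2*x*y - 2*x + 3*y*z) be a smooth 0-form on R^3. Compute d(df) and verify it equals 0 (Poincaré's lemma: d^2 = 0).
d(df) = 0

Step 1: df = sum_i (∂f/∂x_i) dx_i = (2*y*(-y - 1)) dx + (-4*x*y - 2*x + 6*y*z) dy + (3*y^2) dz.
Step 2: Apply d again. Using the 1-form formula, the coefficient of dx ∧ dy in d(df) is ∂^2 f/∂x ∂y - ∂^2 f/∂y ∂x = (-4*y - 2) - (-4*y - 2) = 0 (equality of mixed partials for smooth f).
Similarly for dx ∧ dz and dy ∧ dz — all coefficients vanish. So d(df) = 0.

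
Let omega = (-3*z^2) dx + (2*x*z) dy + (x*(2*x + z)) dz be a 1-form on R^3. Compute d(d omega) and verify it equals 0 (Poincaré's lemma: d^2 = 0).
d(d omega) = 0

Step 1: d omega = sum_{i<j} (∂f_j/∂x_i - ∂f_i/∂x_j) dx_i ∧ dx_j:
  coeff of dx ∧ dy: 2*z
  coeff of dx ∧ dz: 4*x + 7*z
  coeff of dy ∧ dz: -2*x
Step 2: Apply d again to each 2-form coefficient. The only possible 3-form in R^3 is dx ∧ dy ∧ dz, with coefficient
  ∂(coeff of dy∧dz)/∂x - ∂(coeff of dx∧dz)/∂y + ∂(coeff of dx∧dy)/∂z
  = ∂/∂x (-2*x) - ∂/∂y (4*x + 7*z) + ∂/∂z (2*z).
Each of these terms simplifies to sums of mixed partials that cancel in pairs. The result is 0 (by equality of mixed partials for smooth functions — Schwarz / Clairaut).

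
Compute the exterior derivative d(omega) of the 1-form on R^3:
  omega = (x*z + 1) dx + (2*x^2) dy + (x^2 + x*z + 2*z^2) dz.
d(omega) = (4*x) dx ∧ dy + (x + z) dx ∧ dz

For a 1-form omega = sum_i f_i dx_i, the exterior derivative is
  d(omega) = sum_{i < j} (∂f_j/∂x_i - ∂f_i/∂x_j) dx_i ∧ dx_j.
  coefficient of dx ∧ dy: ∂f_2/∂x - ∂f_1/∂y = ∂(2*x^2)/∂x - ∂(x*z + 1)/∂y = 4*x
  coefficient of dx ∧ dz: ∂f_3/∂x - ∂f_1/∂z = ∂(x^2 + x*z + 2*z^2)/∂x - ∂(x*z + 1)/∂z = x + z
Assembling: d(omega) = (4*x) dx ∧ dy + (x + z) dx ∧ dz.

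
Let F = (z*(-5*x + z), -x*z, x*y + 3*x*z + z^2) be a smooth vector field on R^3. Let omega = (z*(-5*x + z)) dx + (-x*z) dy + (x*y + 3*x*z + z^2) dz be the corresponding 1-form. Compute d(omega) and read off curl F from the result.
d(omega) = (2*x) dy ∧ dz + (-5*x - y - z) dz ∧ dx + (-z) dx ∧ dy; curl F = (2*x, -5*x - y - z, -z)

d omega = sum_{i<j} (∂f_j/∂x_i - ∂f_i/∂x_j) dx_i ∧ dx_j. Under the identification (dy ∧ dz, dz ∧ dx, dx ∧ dy) ↔ (e_x, e_y, e_z), the coefficients are exactly the components of curl F. Compute:
  ∂R/∂y - ∂Q/∂z = (x) - (-x) = 2*x
  ∂P/∂z - ∂R/∂x = (-5*x + 2*z) - (y + 3*z) = -5*x - y - z
  ∂Q/∂x - ∂P/∂y = (-z) - (0) = -z.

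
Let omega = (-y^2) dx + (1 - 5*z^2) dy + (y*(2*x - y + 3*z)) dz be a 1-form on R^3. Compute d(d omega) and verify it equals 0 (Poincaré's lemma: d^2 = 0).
d(d omega) = 0

Step 1: d omega = sum_{i<j} (∂f_j/∂x_i - ∂f_i/∂x_j) dx_i ∧ dx_j:
  coeff of dx ∧ dy: 2*y
  coeff of dx ∧ dz: 2*y
  coeff of dy ∧ dz: 2*x - 2*y + 13*z
Step 2: Apply d again to each 2-form coefficient. The only possible 3-form in R^3 is dx ∧ dy ∧ dz, with coefficient
  ∂(coeff of dy∧dz)/∂x - ∂(coeff of dx∧dz)/∂y + ∂(coeff of dx∧dy)/∂z
  = ∂/∂x (2*x - 2*y + 13*z) - ∂/∂y (2*y) + ∂/∂z (2*y).
Each of these terms simplifies to sums of mixed partials that cancel in pairs. The result is 0 (by equality of mixed partials for smooth functions — Schwarz / Clairaut).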